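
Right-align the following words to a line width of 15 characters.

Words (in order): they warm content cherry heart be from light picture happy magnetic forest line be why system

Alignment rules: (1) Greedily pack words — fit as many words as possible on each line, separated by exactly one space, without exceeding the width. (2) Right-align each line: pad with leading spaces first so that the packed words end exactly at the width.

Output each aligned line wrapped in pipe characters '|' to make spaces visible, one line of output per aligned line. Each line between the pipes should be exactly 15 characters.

Answer: |      they warm|
| content cherry|
|  heart be from|
|  light picture|
| happy magnetic|
| forest line be|
|     why system|

Derivation:
Line 1: ['they', 'warm'] (min_width=9, slack=6)
Line 2: ['content', 'cherry'] (min_width=14, slack=1)
Line 3: ['heart', 'be', 'from'] (min_width=13, slack=2)
Line 4: ['light', 'picture'] (min_width=13, slack=2)
Line 5: ['happy', 'magnetic'] (min_width=14, slack=1)
Line 6: ['forest', 'line', 'be'] (min_width=14, slack=1)
Line 7: ['why', 'system'] (min_width=10, slack=5)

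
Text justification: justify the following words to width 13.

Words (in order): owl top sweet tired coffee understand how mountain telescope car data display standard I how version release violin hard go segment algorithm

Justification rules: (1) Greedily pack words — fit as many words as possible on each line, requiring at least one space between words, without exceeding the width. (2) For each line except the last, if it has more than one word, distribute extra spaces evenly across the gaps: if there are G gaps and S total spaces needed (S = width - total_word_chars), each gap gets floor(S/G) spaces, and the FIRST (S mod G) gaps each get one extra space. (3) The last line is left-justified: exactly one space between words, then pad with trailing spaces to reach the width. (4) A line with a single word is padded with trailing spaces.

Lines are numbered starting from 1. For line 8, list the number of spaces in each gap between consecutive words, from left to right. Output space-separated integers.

Line 1: ['owl', 'top', 'sweet'] (min_width=13, slack=0)
Line 2: ['tired', 'coffee'] (min_width=12, slack=1)
Line 3: ['understand'] (min_width=10, slack=3)
Line 4: ['how', 'mountain'] (min_width=12, slack=1)
Line 5: ['telescope', 'car'] (min_width=13, slack=0)
Line 6: ['data', 'display'] (min_width=12, slack=1)
Line 7: ['standard', 'I'] (min_width=10, slack=3)
Line 8: ['how', 'version'] (min_width=11, slack=2)
Line 9: ['release'] (min_width=7, slack=6)
Line 10: ['violin', 'hard'] (min_width=11, slack=2)
Line 11: ['go', 'segment'] (min_width=10, slack=3)
Line 12: ['algorithm'] (min_width=9, slack=4)

Answer: 3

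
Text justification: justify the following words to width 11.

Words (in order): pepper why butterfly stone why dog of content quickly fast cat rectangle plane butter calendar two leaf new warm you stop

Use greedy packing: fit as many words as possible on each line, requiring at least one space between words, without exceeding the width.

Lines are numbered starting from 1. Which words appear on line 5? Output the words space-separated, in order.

Line 1: ['pepper', 'why'] (min_width=10, slack=1)
Line 2: ['butterfly'] (min_width=9, slack=2)
Line 3: ['stone', 'why'] (min_width=9, slack=2)
Line 4: ['dog', 'of'] (min_width=6, slack=5)
Line 5: ['content'] (min_width=7, slack=4)
Line 6: ['quickly'] (min_width=7, slack=4)
Line 7: ['fast', 'cat'] (min_width=8, slack=3)
Line 8: ['rectangle'] (min_width=9, slack=2)
Line 9: ['plane'] (min_width=5, slack=6)
Line 10: ['butter'] (min_width=6, slack=5)
Line 11: ['calendar'] (min_width=8, slack=3)
Line 12: ['two', 'leaf'] (min_width=8, slack=3)
Line 13: ['new', 'warm'] (min_width=8, slack=3)
Line 14: ['you', 'stop'] (min_width=8, slack=3)

Answer: content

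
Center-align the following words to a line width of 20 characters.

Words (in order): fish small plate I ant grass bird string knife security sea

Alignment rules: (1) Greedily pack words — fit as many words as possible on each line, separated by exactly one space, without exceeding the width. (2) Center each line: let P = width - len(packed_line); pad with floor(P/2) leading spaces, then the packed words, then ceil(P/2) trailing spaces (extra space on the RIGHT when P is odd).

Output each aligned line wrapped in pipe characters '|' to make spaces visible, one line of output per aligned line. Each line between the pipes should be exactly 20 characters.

Line 1: ['fish', 'small', 'plate', 'I'] (min_width=18, slack=2)
Line 2: ['ant', 'grass', 'bird'] (min_width=14, slack=6)
Line 3: ['string', 'knife'] (min_width=12, slack=8)
Line 4: ['security', 'sea'] (min_width=12, slack=8)

Answer: | fish small plate I |
|   ant grass bird   |
|    string knife    |
|    security sea    |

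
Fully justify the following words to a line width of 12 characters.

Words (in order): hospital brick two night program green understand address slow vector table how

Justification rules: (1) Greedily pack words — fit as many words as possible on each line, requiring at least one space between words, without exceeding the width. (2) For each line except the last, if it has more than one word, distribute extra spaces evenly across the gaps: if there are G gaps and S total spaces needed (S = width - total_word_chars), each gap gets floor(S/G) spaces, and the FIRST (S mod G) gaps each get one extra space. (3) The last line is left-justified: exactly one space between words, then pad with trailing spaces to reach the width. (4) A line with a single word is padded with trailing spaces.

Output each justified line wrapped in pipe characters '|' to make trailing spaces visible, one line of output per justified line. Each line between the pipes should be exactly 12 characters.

Answer: |hospital    |
|brick    two|
|night       |
|program     |
|green       |
|understand  |
|address slow|
|vector table|
|how         |

Derivation:
Line 1: ['hospital'] (min_width=8, slack=4)
Line 2: ['brick', 'two'] (min_width=9, slack=3)
Line 3: ['night'] (min_width=5, slack=7)
Line 4: ['program'] (min_width=7, slack=5)
Line 5: ['green'] (min_width=5, slack=7)
Line 6: ['understand'] (min_width=10, slack=2)
Line 7: ['address', 'slow'] (min_width=12, slack=0)
Line 8: ['vector', 'table'] (min_width=12, slack=0)
Line 9: ['how'] (min_width=3, slack=9)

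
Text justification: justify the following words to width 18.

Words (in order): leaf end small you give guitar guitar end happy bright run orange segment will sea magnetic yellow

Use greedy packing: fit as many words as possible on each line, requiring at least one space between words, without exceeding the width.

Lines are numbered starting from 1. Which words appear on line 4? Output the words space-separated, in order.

Line 1: ['leaf', 'end', 'small', 'you'] (min_width=18, slack=0)
Line 2: ['give', 'guitar', 'guitar'] (min_width=18, slack=0)
Line 3: ['end', 'happy', 'bright'] (min_width=16, slack=2)
Line 4: ['run', 'orange', 'segment'] (min_width=18, slack=0)
Line 5: ['will', 'sea', 'magnetic'] (min_width=17, slack=1)
Line 6: ['yellow'] (min_width=6, slack=12)

Answer: run orange segment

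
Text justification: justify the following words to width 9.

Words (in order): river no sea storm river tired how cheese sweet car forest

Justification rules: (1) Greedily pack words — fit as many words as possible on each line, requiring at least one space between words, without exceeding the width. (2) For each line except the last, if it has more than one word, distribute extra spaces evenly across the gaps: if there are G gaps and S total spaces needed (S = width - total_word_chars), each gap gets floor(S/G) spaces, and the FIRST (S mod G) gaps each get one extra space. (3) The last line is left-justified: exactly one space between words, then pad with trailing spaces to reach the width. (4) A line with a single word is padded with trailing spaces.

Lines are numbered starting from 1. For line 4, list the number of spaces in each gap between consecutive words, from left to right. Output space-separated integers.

Line 1: ['river', 'no'] (min_width=8, slack=1)
Line 2: ['sea', 'storm'] (min_width=9, slack=0)
Line 3: ['river'] (min_width=5, slack=4)
Line 4: ['tired', 'how'] (min_width=9, slack=0)
Line 5: ['cheese'] (min_width=6, slack=3)
Line 6: ['sweet', 'car'] (min_width=9, slack=0)
Line 7: ['forest'] (min_width=6, slack=3)

Answer: 1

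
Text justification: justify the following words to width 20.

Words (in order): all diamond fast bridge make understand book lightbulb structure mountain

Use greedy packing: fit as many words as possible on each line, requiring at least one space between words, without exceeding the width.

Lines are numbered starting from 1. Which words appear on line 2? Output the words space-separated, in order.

Line 1: ['all', 'diamond', 'fast'] (min_width=16, slack=4)
Line 2: ['bridge', 'make'] (min_width=11, slack=9)
Line 3: ['understand', 'book'] (min_width=15, slack=5)
Line 4: ['lightbulb', 'structure'] (min_width=19, slack=1)
Line 5: ['mountain'] (min_width=8, slack=12)

Answer: bridge make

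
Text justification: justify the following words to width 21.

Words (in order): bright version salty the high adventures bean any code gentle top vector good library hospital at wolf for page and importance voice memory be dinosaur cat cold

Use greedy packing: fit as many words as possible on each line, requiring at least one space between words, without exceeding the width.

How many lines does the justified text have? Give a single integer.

Line 1: ['bright', 'version', 'salty'] (min_width=20, slack=1)
Line 2: ['the', 'high', 'adventures'] (min_width=19, slack=2)
Line 3: ['bean', 'any', 'code', 'gentle'] (min_width=20, slack=1)
Line 4: ['top', 'vector', 'good'] (min_width=15, slack=6)
Line 5: ['library', 'hospital', 'at'] (min_width=19, slack=2)
Line 6: ['wolf', 'for', 'page', 'and'] (min_width=17, slack=4)
Line 7: ['importance', 'voice'] (min_width=16, slack=5)
Line 8: ['memory', 'be', 'dinosaur'] (min_width=18, slack=3)
Line 9: ['cat', 'cold'] (min_width=8, slack=13)
Total lines: 9

Answer: 9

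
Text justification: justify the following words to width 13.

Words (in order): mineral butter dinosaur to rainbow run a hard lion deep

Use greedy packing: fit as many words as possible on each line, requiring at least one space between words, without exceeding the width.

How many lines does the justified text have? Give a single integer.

Answer: 6

Derivation:
Line 1: ['mineral'] (min_width=7, slack=6)
Line 2: ['butter'] (min_width=6, slack=7)
Line 3: ['dinosaur', 'to'] (min_width=11, slack=2)
Line 4: ['rainbow', 'run', 'a'] (min_width=13, slack=0)
Line 5: ['hard', 'lion'] (min_width=9, slack=4)
Line 6: ['deep'] (min_width=4, slack=9)
Total lines: 6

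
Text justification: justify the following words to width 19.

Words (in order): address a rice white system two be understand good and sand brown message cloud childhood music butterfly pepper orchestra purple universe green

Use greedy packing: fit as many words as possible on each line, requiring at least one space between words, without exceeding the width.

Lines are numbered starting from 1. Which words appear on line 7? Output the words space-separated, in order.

Line 1: ['address', 'a', 'rice'] (min_width=14, slack=5)
Line 2: ['white', 'system', 'two', 'be'] (min_width=19, slack=0)
Line 3: ['understand', 'good', 'and'] (min_width=19, slack=0)
Line 4: ['sand', 'brown', 'message'] (min_width=18, slack=1)
Line 5: ['cloud', 'childhood'] (min_width=15, slack=4)
Line 6: ['music', 'butterfly'] (min_width=15, slack=4)
Line 7: ['pepper', 'orchestra'] (min_width=16, slack=3)
Line 8: ['purple', 'universe'] (min_width=15, slack=4)
Line 9: ['green'] (min_width=5, slack=14)

Answer: pepper orchestra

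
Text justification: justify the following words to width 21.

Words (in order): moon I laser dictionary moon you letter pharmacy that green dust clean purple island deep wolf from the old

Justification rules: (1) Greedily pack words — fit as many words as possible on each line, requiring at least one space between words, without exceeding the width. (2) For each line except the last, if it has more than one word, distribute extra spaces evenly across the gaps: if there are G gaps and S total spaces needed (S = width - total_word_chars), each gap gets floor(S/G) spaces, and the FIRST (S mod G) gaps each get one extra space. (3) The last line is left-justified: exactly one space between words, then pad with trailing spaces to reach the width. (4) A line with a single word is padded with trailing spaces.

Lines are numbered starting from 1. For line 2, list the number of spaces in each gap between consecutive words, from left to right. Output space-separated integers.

Answer: 2 2

Derivation:
Line 1: ['moon', 'I', 'laser'] (min_width=12, slack=9)
Line 2: ['dictionary', 'moon', 'you'] (min_width=19, slack=2)
Line 3: ['letter', 'pharmacy', 'that'] (min_width=20, slack=1)
Line 4: ['green', 'dust', 'clean'] (min_width=16, slack=5)
Line 5: ['purple', 'island', 'deep'] (min_width=18, slack=3)
Line 6: ['wolf', 'from', 'the', 'old'] (min_width=17, slack=4)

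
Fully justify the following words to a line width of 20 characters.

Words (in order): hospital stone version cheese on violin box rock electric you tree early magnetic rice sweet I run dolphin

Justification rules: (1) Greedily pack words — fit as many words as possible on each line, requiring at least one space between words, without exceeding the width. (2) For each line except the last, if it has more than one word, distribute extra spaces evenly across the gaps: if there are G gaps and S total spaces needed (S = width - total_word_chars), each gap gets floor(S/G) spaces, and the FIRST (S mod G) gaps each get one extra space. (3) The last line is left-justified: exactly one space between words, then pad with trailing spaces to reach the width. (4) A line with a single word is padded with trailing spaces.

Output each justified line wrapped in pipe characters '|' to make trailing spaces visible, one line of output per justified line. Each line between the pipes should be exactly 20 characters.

Answer: |hospital       stone|
|version   cheese  on|
|violin    box   rock|
|electric   you  tree|
|early  magnetic rice|
|sweet I run dolphin |

Derivation:
Line 1: ['hospital', 'stone'] (min_width=14, slack=6)
Line 2: ['version', 'cheese', 'on'] (min_width=17, slack=3)
Line 3: ['violin', 'box', 'rock'] (min_width=15, slack=5)
Line 4: ['electric', 'you', 'tree'] (min_width=17, slack=3)
Line 5: ['early', 'magnetic', 'rice'] (min_width=19, slack=1)
Line 6: ['sweet', 'I', 'run', 'dolphin'] (min_width=19, slack=1)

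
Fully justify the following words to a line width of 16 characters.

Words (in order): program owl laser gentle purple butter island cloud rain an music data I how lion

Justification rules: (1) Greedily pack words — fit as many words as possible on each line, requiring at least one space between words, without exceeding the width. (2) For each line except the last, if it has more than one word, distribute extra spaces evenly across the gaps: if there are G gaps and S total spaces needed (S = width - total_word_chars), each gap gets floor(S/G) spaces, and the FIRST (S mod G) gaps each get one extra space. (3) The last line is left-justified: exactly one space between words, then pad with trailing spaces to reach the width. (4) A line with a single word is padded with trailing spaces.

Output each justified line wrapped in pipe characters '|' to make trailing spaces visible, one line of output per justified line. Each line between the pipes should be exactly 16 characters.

Answer: |program      owl|
|laser     gentle|
|purple    butter|
|island     cloud|
|rain   an  music|
|data I how lion |

Derivation:
Line 1: ['program', 'owl'] (min_width=11, slack=5)
Line 2: ['laser', 'gentle'] (min_width=12, slack=4)
Line 3: ['purple', 'butter'] (min_width=13, slack=3)
Line 4: ['island', 'cloud'] (min_width=12, slack=4)
Line 5: ['rain', 'an', 'music'] (min_width=13, slack=3)
Line 6: ['data', 'I', 'how', 'lion'] (min_width=15, slack=1)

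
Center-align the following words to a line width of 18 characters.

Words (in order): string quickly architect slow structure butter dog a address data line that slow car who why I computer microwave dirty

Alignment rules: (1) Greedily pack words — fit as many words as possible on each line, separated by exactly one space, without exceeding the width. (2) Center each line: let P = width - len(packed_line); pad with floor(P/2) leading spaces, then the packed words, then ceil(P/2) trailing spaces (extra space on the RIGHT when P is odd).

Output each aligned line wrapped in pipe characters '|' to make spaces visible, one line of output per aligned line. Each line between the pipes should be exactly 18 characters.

Line 1: ['string', 'quickly'] (min_width=14, slack=4)
Line 2: ['architect', 'slow'] (min_width=14, slack=4)
Line 3: ['structure', 'butter'] (min_width=16, slack=2)
Line 4: ['dog', 'a', 'address', 'data'] (min_width=18, slack=0)
Line 5: ['line', 'that', 'slow', 'car'] (min_width=18, slack=0)
Line 6: ['who', 'why', 'I', 'computer'] (min_width=18, slack=0)
Line 7: ['microwave', 'dirty'] (min_width=15, slack=3)

Answer: |  string quickly  |
|  architect slow  |
| structure butter |
|dog a address data|
|line that slow car|
|who why I computer|
| microwave dirty  |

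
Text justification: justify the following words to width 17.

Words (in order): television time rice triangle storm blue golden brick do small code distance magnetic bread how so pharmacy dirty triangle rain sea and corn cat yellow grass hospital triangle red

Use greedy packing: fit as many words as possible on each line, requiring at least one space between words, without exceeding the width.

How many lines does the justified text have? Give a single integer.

Line 1: ['television', 'time'] (min_width=15, slack=2)
Line 2: ['rice', 'triangle'] (min_width=13, slack=4)
Line 3: ['storm', 'blue', 'golden'] (min_width=17, slack=0)
Line 4: ['brick', 'do', 'small'] (min_width=14, slack=3)
Line 5: ['code', 'distance'] (min_width=13, slack=4)
Line 6: ['magnetic', 'bread'] (min_width=14, slack=3)
Line 7: ['how', 'so', 'pharmacy'] (min_width=15, slack=2)
Line 8: ['dirty', 'triangle'] (min_width=14, slack=3)
Line 9: ['rain', 'sea', 'and', 'corn'] (min_width=17, slack=0)
Line 10: ['cat', 'yellow', 'grass'] (min_width=16, slack=1)
Line 11: ['hospital', 'triangle'] (min_width=17, slack=0)
Line 12: ['red'] (min_width=3, slack=14)
Total lines: 12

Answer: 12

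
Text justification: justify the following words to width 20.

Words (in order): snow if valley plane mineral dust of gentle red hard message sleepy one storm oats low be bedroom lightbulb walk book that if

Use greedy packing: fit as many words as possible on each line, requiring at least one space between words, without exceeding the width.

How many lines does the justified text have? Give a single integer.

Answer: 7

Derivation:
Line 1: ['snow', 'if', 'valley', 'plane'] (min_width=20, slack=0)
Line 2: ['mineral', 'dust', 'of'] (min_width=15, slack=5)
Line 3: ['gentle', 'red', 'hard'] (min_width=15, slack=5)
Line 4: ['message', 'sleepy', 'one'] (min_width=18, slack=2)
Line 5: ['storm', 'oats', 'low', 'be'] (min_width=17, slack=3)
Line 6: ['bedroom', 'lightbulb'] (min_width=17, slack=3)
Line 7: ['walk', 'book', 'that', 'if'] (min_width=17, slack=3)
Total lines: 7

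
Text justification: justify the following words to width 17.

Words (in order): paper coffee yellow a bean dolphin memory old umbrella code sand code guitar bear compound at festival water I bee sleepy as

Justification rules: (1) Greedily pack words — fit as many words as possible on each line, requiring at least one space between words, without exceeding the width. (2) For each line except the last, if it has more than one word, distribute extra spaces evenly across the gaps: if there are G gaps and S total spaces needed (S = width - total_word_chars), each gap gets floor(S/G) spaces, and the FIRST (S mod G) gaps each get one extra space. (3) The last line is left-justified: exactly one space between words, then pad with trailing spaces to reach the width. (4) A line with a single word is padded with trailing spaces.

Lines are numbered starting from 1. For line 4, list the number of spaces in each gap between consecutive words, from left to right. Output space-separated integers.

Answer: 1 1

Derivation:
Line 1: ['paper', 'coffee'] (min_width=12, slack=5)
Line 2: ['yellow', 'a', 'bean'] (min_width=13, slack=4)
Line 3: ['dolphin', 'memory'] (min_width=14, slack=3)
Line 4: ['old', 'umbrella', 'code'] (min_width=17, slack=0)
Line 5: ['sand', 'code', 'guitar'] (min_width=16, slack=1)
Line 6: ['bear', 'compound', 'at'] (min_width=16, slack=1)
Line 7: ['festival', 'water', 'I'] (min_width=16, slack=1)
Line 8: ['bee', 'sleepy', 'as'] (min_width=13, slack=4)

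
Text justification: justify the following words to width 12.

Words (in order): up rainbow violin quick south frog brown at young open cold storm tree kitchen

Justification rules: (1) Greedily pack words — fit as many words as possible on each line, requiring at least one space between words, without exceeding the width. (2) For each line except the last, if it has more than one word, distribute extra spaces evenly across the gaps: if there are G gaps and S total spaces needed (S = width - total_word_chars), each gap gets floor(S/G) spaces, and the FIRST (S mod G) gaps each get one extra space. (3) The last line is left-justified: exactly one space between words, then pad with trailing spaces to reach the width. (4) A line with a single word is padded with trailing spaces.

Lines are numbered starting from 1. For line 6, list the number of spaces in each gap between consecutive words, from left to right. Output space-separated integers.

Answer: 3

Derivation:
Line 1: ['up', 'rainbow'] (min_width=10, slack=2)
Line 2: ['violin', 'quick'] (min_width=12, slack=0)
Line 3: ['south', 'frog'] (min_width=10, slack=2)
Line 4: ['brown', 'at'] (min_width=8, slack=4)
Line 5: ['young', 'open'] (min_width=10, slack=2)
Line 6: ['cold', 'storm'] (min_width=10, slack=2)
Line 7: ['tree', 'kitchen'] (min_width=12, slack=0)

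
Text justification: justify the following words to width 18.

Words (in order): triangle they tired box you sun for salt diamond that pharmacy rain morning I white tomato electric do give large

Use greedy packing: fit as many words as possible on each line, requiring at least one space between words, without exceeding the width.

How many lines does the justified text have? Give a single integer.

Answer: 7

Derivation:
Line 1: ['triangle', 'they'] (min_width=13, slack=5)
Line 2: ['tired', 'box', 'you', 'sun'] (min_width=17, slack=1)
Line 3: ['for', 'salt', 'diamond'] (min_width=16, slack=2)
Line 4: ['that', 'pharmacy', 'rain'] (min_width=18, slack=0)
Line 5: ['morning', 'I', 'white'] (min_width=15, slack=3)
Line 6: ['tomato', 'electric', 'do'] (min_width=18, slack=0)
Line 7: ['give', 'large'] (min_width=10, slack=8)
Total lines: 7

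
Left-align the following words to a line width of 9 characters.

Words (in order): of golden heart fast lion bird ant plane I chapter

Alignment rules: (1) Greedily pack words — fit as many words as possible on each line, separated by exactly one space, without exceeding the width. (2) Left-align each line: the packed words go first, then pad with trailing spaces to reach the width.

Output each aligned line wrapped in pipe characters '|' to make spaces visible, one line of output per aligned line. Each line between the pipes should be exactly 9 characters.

Answer: |of golden|
|heart    |
|fast lion|
|bird ant |
|plane I  |
|chapter  |

Derivation:
Line 1: ['of', 'golden'] (min_width=9, slack=0)
Line 2: ['heart'] (min_width=5, slack=4)
Line 3: ['fast', 'lion'] (min_width=9, slack=0)
Line 4: ['bird', 'ant'] (min_width=8, slack=1)
Line 5: ['plane', 'I'] (min_width=7, slack=2)
Line 6: ['chapter'] (min_width=7, slack=2)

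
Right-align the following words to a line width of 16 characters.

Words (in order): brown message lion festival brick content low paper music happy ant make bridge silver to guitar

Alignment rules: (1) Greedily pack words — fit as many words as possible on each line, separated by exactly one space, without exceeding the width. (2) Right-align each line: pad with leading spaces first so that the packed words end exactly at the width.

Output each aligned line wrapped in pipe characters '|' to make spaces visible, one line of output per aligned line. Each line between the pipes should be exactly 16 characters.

Line 1: ['brown', 'message'] (min_width=13, slack=3)
Line 2: ['lion', 'festival'] (min_width=13, slack=3)
Line 3: ['brick', 'content'] (min_width=13, slack=3)
Line 4: ['low', 'paper', 'music'] (min_width=15, slack=1)
Line 5: ['happy', 'ant', 'make'] (min_width=14, slack=2)
Line 6: ['bridge', 'silver', 'to'] (min_width=16, slack=0)
Line 7: ['guitar'] (min_width=6, slack=10)

Answer: |   brown message|
|   lion festival|
|   brick content|
| low paper music|
|  happy ant make|
|bridge silver to|
|          guitar|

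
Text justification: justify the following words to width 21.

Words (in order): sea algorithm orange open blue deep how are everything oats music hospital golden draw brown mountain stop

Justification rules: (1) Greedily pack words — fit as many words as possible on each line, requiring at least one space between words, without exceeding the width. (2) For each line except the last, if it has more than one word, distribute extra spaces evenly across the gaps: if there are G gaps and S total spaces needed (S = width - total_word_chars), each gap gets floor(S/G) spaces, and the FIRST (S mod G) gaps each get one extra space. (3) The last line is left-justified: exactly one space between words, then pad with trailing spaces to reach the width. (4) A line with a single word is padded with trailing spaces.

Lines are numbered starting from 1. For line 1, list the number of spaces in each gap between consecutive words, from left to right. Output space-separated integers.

Answer: 2 1

Derivation:
Line 1: ['sea', 'algorithm', 'orange'] (min_width=20, slack=1)
Line 2: ['open', 'blue', 'deep', 'how'] (min_width=18, slack=3)
Line 3: ['are', 'everything', 'oats'] (min_width=19, slack=2)
Line 4: ['music', 'hospital', 'golden'] (min_width=21, slack=0)
Line 5: ['draw', 'brown', 'mountain'] (min_width=19, slack=2)
Line 6: ['stop'] (min_width=4, slack=17)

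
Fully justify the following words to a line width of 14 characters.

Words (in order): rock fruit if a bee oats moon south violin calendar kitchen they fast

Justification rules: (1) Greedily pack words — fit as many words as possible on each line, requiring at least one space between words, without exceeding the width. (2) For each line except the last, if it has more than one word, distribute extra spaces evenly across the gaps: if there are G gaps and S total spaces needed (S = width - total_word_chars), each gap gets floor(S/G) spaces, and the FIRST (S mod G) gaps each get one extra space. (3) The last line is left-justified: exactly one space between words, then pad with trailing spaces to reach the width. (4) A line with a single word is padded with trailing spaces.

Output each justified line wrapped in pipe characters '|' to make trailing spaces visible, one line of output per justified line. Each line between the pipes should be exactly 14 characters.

Answer: |rock  fruit if|
|a   bee   oats|
|moon     south|
|violin        |
|calendar      |
|kitchen   they|
|fast          |

Derivation:
Line 1: ['rock', 'fruit', 'if'] (min_width=13, slack=1)
Line 2: ['a', 'bee', 'oats'] (min_width=10, slack=4)
Line 3: ['moon', 'south'] (min_width=10, slack=4)
Line 4: ['violin'] (min_width=6, slack=8)
Line 5: ['calendar'] (min_width=8, slack=6)
Line 6: ['kitchen', 'they'] (min_width=12, slack=2)
Line 7: ['fast'] (min_width=4, slack=10)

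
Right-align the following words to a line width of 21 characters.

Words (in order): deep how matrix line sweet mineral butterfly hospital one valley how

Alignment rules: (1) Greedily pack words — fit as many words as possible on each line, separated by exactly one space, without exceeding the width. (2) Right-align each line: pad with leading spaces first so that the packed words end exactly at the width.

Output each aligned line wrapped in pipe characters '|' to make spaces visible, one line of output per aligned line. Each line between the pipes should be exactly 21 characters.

Line 1: ['deep', 'how', 'matrix', 'line'] (min_width=20, slack=1)
Line 2: ['sweet', 'mineral'] (min_width=13, slack=8)
Line 3: ['butterfly', 'hospital'] (min_width=18, slack=3)
Line 4: ['one', 'valley', 'how'] (min_width=14, slack=7)

Answer: | deep how matrix line|
|        sweet mineral|
|   butterfly hospital|
|       one valley how|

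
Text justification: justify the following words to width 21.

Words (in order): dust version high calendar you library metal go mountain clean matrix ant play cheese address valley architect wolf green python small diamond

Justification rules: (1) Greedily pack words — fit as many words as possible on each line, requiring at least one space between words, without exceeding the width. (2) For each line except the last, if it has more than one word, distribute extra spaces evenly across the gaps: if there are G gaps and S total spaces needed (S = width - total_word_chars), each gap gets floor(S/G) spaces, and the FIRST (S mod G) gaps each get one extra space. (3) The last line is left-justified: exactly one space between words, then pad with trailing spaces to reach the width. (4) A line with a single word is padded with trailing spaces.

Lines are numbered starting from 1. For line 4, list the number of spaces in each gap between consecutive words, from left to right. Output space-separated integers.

Line 1: ['dust', 'version', 'high'] (min_width=17, slack=4)
Line 2: ['calendar', 'you', 'library'] (min_width=20, slack=1)
Line 3: ['metal', 'go', 'mountain'] (min_width=17, slack=4)
Line 4: ['clean', 'matrix', 'ant', 'play'] (min_width=21, slack=0)
Line 5: ['cheese', 'address', 'valley'] (min_width=21, slack=0)
Line 6: ['architect', 'wolf', 'green'] (min_width=20, slack=1)
Line 7: ['python', 'small', 'diamond'] (min_width=20, slack=1)

Answer: 1 1 1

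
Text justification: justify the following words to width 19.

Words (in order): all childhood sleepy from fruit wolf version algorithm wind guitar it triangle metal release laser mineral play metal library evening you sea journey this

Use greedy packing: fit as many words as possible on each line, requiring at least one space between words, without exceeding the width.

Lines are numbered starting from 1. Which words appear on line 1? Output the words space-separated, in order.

Answer: all childhood

Derivation:
Line 1: ['all', 'childhood'] (min_width=13, slack=6)
Line 2: ['sleepy', 'from', 'fruit'] (min_width=17, slack=2)
Line 3: ['wolf', 'version'] (min_width=12, slack=7)
Line 4: ['algorithm', 'wind'] (min_width=14, slack=5)
Line 5: ['guitar', 'it', 'triangle'] (min_width=18, slack=1)
Line 6: ['metal', 'release', 'laser'] (min_width=19, slack=0)
Line 7: ['mineral', 'play', 'metal'] (min_width=18, slack=1)
Line 8: ['library', 'evening', 'you'] (min_width=19, slack=0)
Line 9: ['sea', 'journey', 'this'] (min_width=16, slack=3)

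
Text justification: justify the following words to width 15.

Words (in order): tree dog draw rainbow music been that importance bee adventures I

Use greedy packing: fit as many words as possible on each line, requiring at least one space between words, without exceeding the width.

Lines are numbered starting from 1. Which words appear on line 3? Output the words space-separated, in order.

Line 1: ['tree', 'dog', 'draw'] (min_width=13, slack=2)
Line 2: ['rainbow', 'music'] (min_width=13, slack=2)
Line 3: ['been', 'that'] (min_width=9, slack=6)
Line 4: ['importance', 'bee'] (min_width=14, slack=1)
Line 5: ['adventures', 'I'] (min_width=12, slack=3)

Answer: been that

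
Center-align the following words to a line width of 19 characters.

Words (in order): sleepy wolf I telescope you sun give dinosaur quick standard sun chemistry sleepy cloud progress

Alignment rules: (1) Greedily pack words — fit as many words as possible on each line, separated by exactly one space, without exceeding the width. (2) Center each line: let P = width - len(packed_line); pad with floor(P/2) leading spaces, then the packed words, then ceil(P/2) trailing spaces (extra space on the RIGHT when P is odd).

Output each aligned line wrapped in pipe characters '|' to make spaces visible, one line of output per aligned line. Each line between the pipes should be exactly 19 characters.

Answer: |   sleepy wolf I   |
| telescope you sun |
|give dinosaur quick|
|   standard sun    |
| chemistry sleepy  |
|  cloud progress   |

Derivation:
Line 1: ['sleepy', 'wolf', 'I'] (min_width=13, slack=6)
Line 2: ['telescope', 'you', 'sun'] (min_width=17, slack=2)
Line 3: ['give', 'dinosaur', 'quick'] (min_width=19, slack=0)
Line 4: ['standard', 'sun'] (min_width=12, slack=7)
Line 5: ['chemistry', 'sleepy'] (min_width=16, slack=3)
Line 6: ['cloud', 'progress'] (min_width=14, slack=5)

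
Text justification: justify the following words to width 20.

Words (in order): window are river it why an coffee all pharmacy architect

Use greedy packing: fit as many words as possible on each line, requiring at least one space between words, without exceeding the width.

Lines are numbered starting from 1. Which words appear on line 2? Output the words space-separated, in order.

Answer: why an coffee all

Derivation:
Line 1: ['window', 'are', 'river', 'it'] (min_width=19, slack=1)
Line 2: ['why', 'an', 'coffee', 'all'] (min_width=17, slack=3)
Line 3: ['pharmacy', 'architect'] (min_width=18, slack=2)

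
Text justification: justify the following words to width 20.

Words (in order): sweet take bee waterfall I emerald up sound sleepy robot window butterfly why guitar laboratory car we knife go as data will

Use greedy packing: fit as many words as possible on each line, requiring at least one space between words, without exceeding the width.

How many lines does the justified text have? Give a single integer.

Answer: 8

Derivation:
Line 1: ['sweet', 'take', 'bee'] (min_width=14, slack=6)
Line 2: ['waterfall', 'I', 'emerald'] (min_width=19, slack=1)
Line 3: ['up', 'sound', 'sleepy'] (min_width=15, slack=5)
Line 4: ['robot', 'window'] (min_width=12, slack=8)
Line 5: ['butterfly', 'why', 'guitar'] (min_width=20, slack=0)
Line 6: ['laboratory', 'car', 'we'] (min_width=17, slack=3)
Line 7: ['knife', 'go', 'as', 'data'] (min_width=16, slack=4)
Line 8: ['will'] (min_width=4, slack=16)
Total lines: 8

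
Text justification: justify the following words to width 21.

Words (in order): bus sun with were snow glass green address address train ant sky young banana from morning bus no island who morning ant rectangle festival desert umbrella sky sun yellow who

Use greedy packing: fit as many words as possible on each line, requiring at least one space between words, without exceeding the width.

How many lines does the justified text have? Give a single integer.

Line 1: ['bus', 'sun', 'with', 'were'] (min_width=17, slack=4)
Line 2: ['snow', 'glass', 'green'] (min_width=16, slack=5)
Line 3: ['address', 'address', 'train'] (min_width=21, slack=0)
Line 4: ['ant', 'sky', 'young', 'banana'] (min_width=20, slack=1)
Line 5: ['from', 'morning', 'bus', 'no'] (min_width=19, slack=2)
Line 6: ['island', 'who', 'morning'] (min_width=18, slack=3)
Line 7: ['ant', 'rectangle'] (min_width=13, slack=8)
Line 8: ['festival', 'desert'] (min_width=15, slack=6)
Line 9: ['umbrella', 'sky', 'sun'] (min_width=16, slack=5)
Line 10: ['yellow', 'who'] (min_width=10, slack=11)
Total lines: 10

Answer: 10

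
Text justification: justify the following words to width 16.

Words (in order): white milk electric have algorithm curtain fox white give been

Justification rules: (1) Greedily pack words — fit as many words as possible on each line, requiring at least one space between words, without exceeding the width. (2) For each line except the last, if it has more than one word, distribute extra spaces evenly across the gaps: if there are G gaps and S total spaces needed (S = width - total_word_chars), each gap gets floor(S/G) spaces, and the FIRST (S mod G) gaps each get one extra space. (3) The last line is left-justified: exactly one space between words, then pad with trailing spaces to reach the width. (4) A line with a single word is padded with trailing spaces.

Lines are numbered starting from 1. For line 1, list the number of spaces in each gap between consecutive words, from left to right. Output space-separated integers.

Answer: 7

Derivation:
Line 1: ['white', 'milk'] (min_width=10, slack=6)
Line 2: ['electric', 'have'] (min_width=13, slack=3)
Line 3: ['algorithm'] (min_width=9, slack=7)
Line 4: ['curtain', 'fox'] (min_width=11, slack=5)
Line 5: ['white', 'give', 'been'] (min_width=15, slack=1)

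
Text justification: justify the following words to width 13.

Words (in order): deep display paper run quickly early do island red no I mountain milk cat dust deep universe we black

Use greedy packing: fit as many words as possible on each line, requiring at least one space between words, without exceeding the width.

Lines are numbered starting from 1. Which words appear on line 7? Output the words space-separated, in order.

Answer: deep universe

Derivation:
Line 1: ['deep', 'display'] (min_width=12, slack=1)
Line 2: ['paper', 'run'] (min_width=9, slack=4)
Line 3: ['quickly', 'early'] (min_width=13, slack=0)
Line 4: ['do', 'island', 'red'] (min_width=13, slack=0)
Line 5: ['no', 'I', 'mountain'] (min_width=13, slack=0)
Line 6: ['milk', 'cat', 'dust'] (min_width=13, slack=0)
Line 7: ['deep', 'universe'] (min_width=13, slack=0)
Line 8: ['we', 'black'] (min_width=8, slack=5)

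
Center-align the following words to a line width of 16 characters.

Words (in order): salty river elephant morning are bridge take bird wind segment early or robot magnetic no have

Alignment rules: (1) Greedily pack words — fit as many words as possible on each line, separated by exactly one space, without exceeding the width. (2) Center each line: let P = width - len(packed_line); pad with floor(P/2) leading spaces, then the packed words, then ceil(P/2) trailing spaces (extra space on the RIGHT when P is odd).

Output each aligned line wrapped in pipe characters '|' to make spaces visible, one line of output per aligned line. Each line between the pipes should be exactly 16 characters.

Line 1: ['salty', 'river'] (min_width=11, slack=5)
Line 2: ['elephant', 'morning'] (min_width=16, slack=0)
Line 3: ['are', 'bridge', 'take'] (min_width=15, slack=1)
Line 4: ['bird', 'wind'] (min_width=9, slack=7)
Line 5: ['segment', 'early', 'or'] (min_width=16, slack=0)
Line 6: ['robot', 'magnetic'] (min_width=14, slack=2)
Line 7: ['no', 'have'] (min_width=7, slack=9)

Answer: |  salty river   |
|elephant morning|
|are bridge take |
|   bird wind    |
|segment early or|
| robot magnetic |
|    no have     |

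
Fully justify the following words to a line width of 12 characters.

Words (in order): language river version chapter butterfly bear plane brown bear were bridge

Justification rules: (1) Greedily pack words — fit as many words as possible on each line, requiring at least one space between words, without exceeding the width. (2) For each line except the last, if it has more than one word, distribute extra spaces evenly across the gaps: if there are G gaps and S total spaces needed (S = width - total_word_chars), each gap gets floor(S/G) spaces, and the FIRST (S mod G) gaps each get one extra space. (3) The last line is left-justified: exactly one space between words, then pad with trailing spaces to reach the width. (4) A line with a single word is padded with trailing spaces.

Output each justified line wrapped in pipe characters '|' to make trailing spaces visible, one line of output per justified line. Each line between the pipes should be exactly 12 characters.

Line 1: ['language'] (min_width=8, slack=4)
Line 2: ['river'] (min_width=5, slack=7)
Line 3: ['version'] (min_width=7, slack=5)
Line 4: ['chapter'] (min_width=7, slack=5)
Line 5: ['butterfly'] (min_width=9, slack=3)
Line 6: ['bear', 'plane'] (min_width=10, slack=2)
Line 7: ['brown', 'bear'] (min_width=10, slack=2)
Line 8: ['were', 'bridge'] (min_width=11, slack=1)

Answer: |language    |
|river       |
|version     |
|chapter     |
|butterfly   |
|bear   plane|
|brown   bear|
|were bridge |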